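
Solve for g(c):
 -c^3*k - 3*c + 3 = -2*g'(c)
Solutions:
 g(c) = C1 + c^4*k/8 + 3*c^2/4 - 3*c/2


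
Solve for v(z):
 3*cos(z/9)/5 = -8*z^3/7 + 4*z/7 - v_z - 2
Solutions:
 v(z) = C1 - 2*z^4/7 + 2*z^2/7 - 2*z - 27*sin(z/9)/5


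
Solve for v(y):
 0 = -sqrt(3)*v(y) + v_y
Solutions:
 v(y) = C1*exp(sqrt(3)*y)


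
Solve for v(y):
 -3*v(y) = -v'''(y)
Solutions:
 v(y) = C3*exp(3^(1/3)*y) + (C1*sin(3^(5/6)*y/2) + C2*cos(3^(5/6)*y/2))*exp(-3^(1/3)*y/2)


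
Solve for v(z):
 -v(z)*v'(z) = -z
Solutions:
 v(z) = -sqrt(C1 + z^2)
 v(z) = sqrt(C1 + z^2)


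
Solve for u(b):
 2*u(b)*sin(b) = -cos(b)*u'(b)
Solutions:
 u(b) = C1*cos(b)^2


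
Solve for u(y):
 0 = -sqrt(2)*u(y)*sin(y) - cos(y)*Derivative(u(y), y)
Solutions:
 u(y) = C1*cos(y)^(sqrt(2))


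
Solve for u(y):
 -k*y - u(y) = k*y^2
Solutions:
 u(y) = k*y*(-y - 1)


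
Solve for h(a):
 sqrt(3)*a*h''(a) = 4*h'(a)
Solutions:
 h(a) = C1 + C2*a^(1 + 4*sqrt(3)/3)


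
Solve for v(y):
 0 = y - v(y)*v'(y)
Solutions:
 v(y) = -sqrt(C1 + y^2)
 v(y) = sqrt(C1 + y^2)


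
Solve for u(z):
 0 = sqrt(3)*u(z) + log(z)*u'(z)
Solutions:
 u(z) = C1*exp(-sqrt(3)*li(z))


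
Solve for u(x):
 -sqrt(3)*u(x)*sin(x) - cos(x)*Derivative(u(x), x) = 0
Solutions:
 u(x) = C1*cos(x)^(sqrt(3))


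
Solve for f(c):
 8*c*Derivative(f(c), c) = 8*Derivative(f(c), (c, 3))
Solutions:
 f(c) = C1 + Integral(C2*airyai(c) + C3*airybi(c), c)


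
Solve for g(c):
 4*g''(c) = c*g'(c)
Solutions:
 g(c) = C1 + C2*erfi(sqrt(2)*c/4)


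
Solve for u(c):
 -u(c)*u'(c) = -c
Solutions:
 u(c) = -sqrt(C1 + c^2)
 u(c) = sqrt(C1 + c^2)


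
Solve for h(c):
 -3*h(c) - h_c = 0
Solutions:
 h(c) = C1*exp(-3*c)


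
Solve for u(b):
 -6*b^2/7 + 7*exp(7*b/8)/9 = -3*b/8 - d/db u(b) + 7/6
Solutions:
 u(b) = C1 + 2*b^3/7 - 3*b^2/16 + 7*b/6 - 8*exp(7*b/8)/9


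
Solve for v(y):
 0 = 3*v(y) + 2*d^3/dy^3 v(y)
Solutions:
 v(y) = C3*exp(-2^(2/3)*3^(1/3)*y/2) + (C1*sin(2^(2/3)*3^(5/6)*y/4) + C2*cos(2^(2/3)*3^(5/6)*y/4))*exp(2^(2/3)*3^(1/3)*y/4)


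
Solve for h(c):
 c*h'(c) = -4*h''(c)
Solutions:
 h(c) = C1 + C2*erf(sqrt(2)*c/4)


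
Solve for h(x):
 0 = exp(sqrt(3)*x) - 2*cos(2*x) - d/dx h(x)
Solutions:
 h(x) = C1 + sqrt(3)*exp(sqrt(3)*x)/3 - sin(2*x)


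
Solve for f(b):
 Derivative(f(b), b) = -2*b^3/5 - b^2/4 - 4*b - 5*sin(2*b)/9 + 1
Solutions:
 f(b) = C1 - b^4/10 - b^3/12 - 2*b^2 + b + 5*cos(2*b)/18


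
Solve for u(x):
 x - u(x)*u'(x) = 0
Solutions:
 u(x) = -sqrt(C1 + x^2)
 u(x) = sqrt(C1 + x^2)


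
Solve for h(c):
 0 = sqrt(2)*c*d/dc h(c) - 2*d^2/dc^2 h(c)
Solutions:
 h(c) = C1 + C2*erfi(2^(1/4)*c/2)


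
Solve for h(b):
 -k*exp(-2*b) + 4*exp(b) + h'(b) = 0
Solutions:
 h(b) = C1 - k*exp(-2*b)/2 - 4*exp(b)


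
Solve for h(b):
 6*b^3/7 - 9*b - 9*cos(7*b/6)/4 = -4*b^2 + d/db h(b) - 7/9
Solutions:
 h(b) = C1 + 3*b^4/14 + 4*b^3/3 - 9*b^2/2 + 7*b/9 - 27*sin(7*b/6)/14


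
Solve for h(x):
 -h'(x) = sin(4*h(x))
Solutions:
 h(x) = -acos((-C1 - exp(8*x))/(C1 - exp(8*x)))/4 + pi/2
 h(x) = acos((-C1 - exp(8*x))/(C1 - exp(8*x)))/4


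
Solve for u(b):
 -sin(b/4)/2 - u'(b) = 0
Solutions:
 u(b) = C1 + 2*cos(b/4)


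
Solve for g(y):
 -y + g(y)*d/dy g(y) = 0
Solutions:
 g(y) = -sqrt(C1 + y^2)
 g(y) = sqrt(C1 + y^2)


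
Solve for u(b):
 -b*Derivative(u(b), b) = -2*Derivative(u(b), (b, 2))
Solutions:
 u(b) = C1 + C2*erfi(b/2)


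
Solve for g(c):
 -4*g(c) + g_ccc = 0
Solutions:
 g(c) = C3*exp(2^(2/3)*c) + (C1*sin(2^(2/3)*sqrt(3)*c/2) + C2*cos(2^(2/3)*sqrt(3)*c/2))*exp(-2^(2/3)*c/2)


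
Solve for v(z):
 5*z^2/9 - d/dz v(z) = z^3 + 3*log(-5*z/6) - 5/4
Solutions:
 v(z) = C1 - z^4/4 + 5*z^3/27 - 3*z*log(-z) + z*(-3*log(5) + 17/4 + 3*log(6))


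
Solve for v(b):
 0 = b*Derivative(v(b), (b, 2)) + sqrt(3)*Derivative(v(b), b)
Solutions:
 v(b) = C1 + C2*b^(1 - sqrt(3))


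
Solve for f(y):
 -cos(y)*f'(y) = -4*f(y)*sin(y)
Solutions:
 f(y) = C1/cos(y)^4


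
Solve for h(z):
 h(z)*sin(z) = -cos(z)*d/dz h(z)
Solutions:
 h(z) = C1*cos(z)


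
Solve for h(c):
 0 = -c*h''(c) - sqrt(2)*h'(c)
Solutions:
 h(c) = C1 + C2*c^(1 - sqrt(2))


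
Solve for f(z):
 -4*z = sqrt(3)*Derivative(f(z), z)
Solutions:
 f(z) = C1 - 2*sqrt(3)*z^2/3


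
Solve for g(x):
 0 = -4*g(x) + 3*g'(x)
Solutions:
 g(x) = C1*exp(4*x/3)


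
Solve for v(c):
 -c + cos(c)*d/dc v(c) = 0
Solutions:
 v(c) = C1 + Integral(c/cos(c), c)


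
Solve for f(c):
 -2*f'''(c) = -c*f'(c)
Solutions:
 f(c) = C1 + Integral(C2*airyai(2^(2/3)*c/2) + C3*airybi(2^(2/3)*c/2), c)


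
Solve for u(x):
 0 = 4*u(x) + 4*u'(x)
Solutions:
 u(x) = C1*exp(-x)


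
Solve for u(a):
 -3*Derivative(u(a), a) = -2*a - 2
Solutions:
 u(a) = C1 + a^2/3 + 2*a/3


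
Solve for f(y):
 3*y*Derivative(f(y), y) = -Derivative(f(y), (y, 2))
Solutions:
 f(y) = C1 + C2*erf(sqrt(6)*y/2)


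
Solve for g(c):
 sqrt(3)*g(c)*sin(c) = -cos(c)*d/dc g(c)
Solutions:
 g(c) = C1*cos(c)^(sqrt(3))


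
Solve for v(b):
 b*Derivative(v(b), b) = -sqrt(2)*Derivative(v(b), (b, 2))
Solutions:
 v(b) = C1 + C2*erf(2^(1/4)*b/2)


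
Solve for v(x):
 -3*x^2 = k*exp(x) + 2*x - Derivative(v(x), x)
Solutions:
 v(x) = C1 + k*exp(x) + x^3 + x^2


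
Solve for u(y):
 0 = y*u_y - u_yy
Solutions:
 u(y) = C1 + C2*erfi(sqrt(2)*y/2)


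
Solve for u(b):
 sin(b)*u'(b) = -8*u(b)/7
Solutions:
 u(b) = C1*(cos(b) + 1)^(4/7)/(cos(b) - 1)^(4/7)


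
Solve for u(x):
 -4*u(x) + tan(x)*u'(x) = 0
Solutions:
 u(x) = C1*sin(x)^4


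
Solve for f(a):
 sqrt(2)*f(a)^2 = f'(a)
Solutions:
 f(a) = -1/(C1 + sqrt(2)*a)


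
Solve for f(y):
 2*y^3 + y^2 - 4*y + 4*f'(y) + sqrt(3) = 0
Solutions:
 f(y) = C1 - y^4/8 - y^3/12 + y^2/2 - sqrt(3)*y/4


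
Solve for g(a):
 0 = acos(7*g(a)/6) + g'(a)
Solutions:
 Integral(1/acos(7*_y/6), (_y, g(a))) = C1 - a


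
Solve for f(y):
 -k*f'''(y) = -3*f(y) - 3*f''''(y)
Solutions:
 f(y) = C1*exp(y*(k - sqrt(k^2 + 6*12^(1/3)*(k^2 + sqrt(k^4 - 768))^(1/3) + 48*18^(1/3)/(k^2 + sqrt(k^4 - 768))^(1/3)) - sqrt(2)*sqrt(-k^3/sqrt(k^2 + 6*12^(1/3)*(k^2 + sqrt(k^4 - 768))^(1/3) + 48*18^(1/3)/(k^2 + sqrt(k^4 - 768))^(1/3)) + k^2 - 3*12^(1/3)*(k^2 + sqrt(k^4 - 768))^(1/3) - 24*18^(1/3)/(k^2 + sqrt(k^4 - 768))^(1/3)))/12) + C2*exp(y*(k - sqrt(k^2 + 6*12^(1/3)*(k^2 + sqrt(k^4 - 768))^(1/3) + 48*18^(1/3)/(k^2 + sqrt(k^4 - 768))^(1/3)) + sqrt(2)*sqrt(-k^3/sqrt(k^2 + 6*12^(1/3)*(k^2 + sqrt(k^4 - 768))^(1/3) + 48*18^(1/3)/(k^2 + sqrt(k^4 - 768))^(1/3)) + k^2 - 3*12^(1/3)*(k^2 + sqrt(k^4 - 768))^(1/3) - 24*18^(1/3)/(k^2 + sqrt(k^4 - 768))^(1/3)))/12) + C3*exp(y*(k + sqrt(k^2 + 6*12^(1/3)*(k^2 + sqrt(k^4 - 768))^(1/3) + 48*18^(1/3)/(k^2 + sqrt(k^4 - 768))^(1/3)) - sqrt(2)*sqrt(k^3/sqrt(k^2 + 6*12^(1/3)*(k^2 + sqrt(k^4 - 768))^(1/3) + 48*18^(1/3)/(k^2 + sqrt(k^4 - 768))^(1/3)) + k^2 - 3*12^(1/3)*(k^2 + sqrt(k^4 - 768))^(1/3) - 24*18^(1/3)/(k^2 + sqrt(k^4 - 768))^(1/3)))/12) + C4*exp(y*(k + sqrt(k^2 + 6*12^(1/3)*(k^2 + sqrt(k^4 - 768))^(1/3) + 48*18^(1/3)/(k^2 + sqrt(k^4 - 768))^(1/3)) + sqrt(2)*sqrt(k^3/sqrt(k^2 + 6*12^(1/3)*(k^2 + sqrt(k^4 - 768))^(1/3) + 48*18^(1/3)/(k^2 + sqrt(k^4 - 768))^(1/3)) + k^2 - 3*12^(1/3)*(k^2 + sqrt(k^4 - 768))^(1/3) - 24*18^(1/3)/(k^2 + sqrt(k^4 - 768))^(1/3)))/12)


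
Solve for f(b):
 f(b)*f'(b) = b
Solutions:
 f(b) = -sqrt(C1 + b^2)
 f(b) = sqrt(C1 + b^2)


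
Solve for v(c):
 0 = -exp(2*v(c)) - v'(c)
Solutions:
 v(c) = log(-sqrt(-1/(C1 - c))) - log(2)/2
 v(c) = log(-1/(C1 - c))/2 - log(2)/2


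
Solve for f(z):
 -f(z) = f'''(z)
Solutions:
 f(z) = C3*exp(-z) + (C1*sin(sqrt(3)*z/2) + C2*cos(sqrt(3)*z/2))*exp(z/2)


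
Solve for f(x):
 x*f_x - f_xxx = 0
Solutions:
 f(x) = C1 + Integral(C2*airyai(x) + C3*airybi(x), x)


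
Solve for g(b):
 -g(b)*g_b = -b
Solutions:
 g(b) = -sqrt(C1 + b^2)
 g(b) = sqrt(C1 + b^2)


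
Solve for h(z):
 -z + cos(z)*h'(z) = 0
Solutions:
 h(z) = C1 + Integral(z/cos(z), z)


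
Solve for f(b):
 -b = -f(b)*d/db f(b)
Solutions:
 f(b) = -sqrt(C1 + b^2)
 f(b) = sqrt(C1 + b^2)


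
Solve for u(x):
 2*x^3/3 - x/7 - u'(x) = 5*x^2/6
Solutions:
 u(x) = C1 + x^4/6 - 5*x^3/18 - x^2/14


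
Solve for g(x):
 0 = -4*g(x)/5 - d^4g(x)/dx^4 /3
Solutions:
 g(x) = (C1*sin(3^(1/4)*5^(3/4)*x/5) + C2*cos(3^(1/4)*5^(3/4)*x/5))*exp(-3^(1/4)*5^(3/4)*x/5) + (C3*sin(3^(1/4)*5^(3/4)*x/5) + C4*cos(3^(1/4)*5^(3/4)*x/5))*exp(3^(1/4)*5^(3/4)*x/5)


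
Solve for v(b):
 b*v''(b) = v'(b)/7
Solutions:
 v(b) = C1 + C2*b^(8/7)


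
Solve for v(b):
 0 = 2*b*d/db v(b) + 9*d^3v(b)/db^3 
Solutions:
 v(b) = C1 + Integral(C2*airyai(-6^(1/3)*b/3) + C3*airybi(-6^(1/3)*b/3), b)


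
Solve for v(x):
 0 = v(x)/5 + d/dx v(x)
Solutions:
 v(x) = C1*exp(-x/5)


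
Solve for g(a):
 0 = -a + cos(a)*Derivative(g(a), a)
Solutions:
 g(a) = C1 + Integral(a/cos(a), a)


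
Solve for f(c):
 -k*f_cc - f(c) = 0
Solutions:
 f(c) = C1*exp(-c*sqrt(-1/k)) + C2*exp(c*sqrt(-1/k))


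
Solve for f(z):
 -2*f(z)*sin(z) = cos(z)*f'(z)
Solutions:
 f(z) = C1*cos(z)^2


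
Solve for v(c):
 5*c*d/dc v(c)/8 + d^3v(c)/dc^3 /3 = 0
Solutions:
 v(c) = C1 + Integral(C2*airyai(-15^(1/3)*c/2) + C3*airybi(-15^(1/3)*c/2), c)


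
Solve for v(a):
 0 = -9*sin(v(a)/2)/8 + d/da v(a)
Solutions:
 -9*a/8 + log(cos(v(a)/2) - 1) - log(cos(v(a)/2) + 1) = C1


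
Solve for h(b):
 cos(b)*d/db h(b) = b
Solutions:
 h(b) = C1 + Integral(b/cos(b), b)


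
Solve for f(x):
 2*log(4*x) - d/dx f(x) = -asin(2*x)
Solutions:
 f(x) = C1 + 2*x*log(x) + x*asin(2*x) - 2*x + 4*x*log(2) + sqrt(1 - 4*x^2)/2


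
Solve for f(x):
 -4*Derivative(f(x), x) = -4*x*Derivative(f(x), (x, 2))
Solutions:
 f(x) = C1 + C2*x^2


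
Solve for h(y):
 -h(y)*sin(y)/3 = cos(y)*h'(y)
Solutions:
 h(y) = C1*cos(y)^(1/3)


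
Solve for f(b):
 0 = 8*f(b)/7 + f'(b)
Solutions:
 f(b) = C1*exp(-8*b/7)


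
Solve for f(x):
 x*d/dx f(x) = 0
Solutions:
 f(x) = C1


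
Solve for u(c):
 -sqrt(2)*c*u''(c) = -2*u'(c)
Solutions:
 u(c) = C1 + C2*c^(1 + sqrt(2))


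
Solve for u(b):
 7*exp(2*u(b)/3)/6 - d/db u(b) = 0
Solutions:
 u(b) = 3*log(-sqrt(-1/(C1 + 7*b))) + 3*log(3)
 u(b) = 3*log(-1/(C1 + 7*b))/2 + 3*log(3)


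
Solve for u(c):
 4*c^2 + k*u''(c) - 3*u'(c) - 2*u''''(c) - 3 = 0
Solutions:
 u(c) = C1 + C2*exp(c*(-2*k/((-6^(1/3) + 2^(1/3)*3^(5/6)*I)*(sqrt(3)*sqrt(243 - 2*k^3) + 27)^(1/3)) + 6^(1/3)*(sqrt(3)*sqrt(243 - 2*k^3) + 27)^(1/3)/12 - 2^(1/3)*3^(5/6)*I*(sqrt(3)*sqrt(243 - 2*k^3) + 27)^(1/3)/12)) + C3*exp(c*(2*k/((6^(1/3) + 2^(1/3)*3^(5/6)*I)*(sqrt(3)*sqrt(243 - 2*k^3) + 27)^(1/3)) + 6^(1/3)*(sqrt(3)*sqrt(243 - 2*k^3) + 27)^(1/3)/12 + 2^(1/3)*3^(5/6)*I*(sqrt(3)*sqrt(243 - 2*k^3) + 27)^(1/3)/12)) + C4*exp(-6^(1/3)*c*(6^(1/3)*k/(sqrt(3)*sqrt(243 - 2*k^3) + 27)^(1/3) + (sqrt(3)*sqrt(243 - 2*k^3) + 27)^(1/3))/6) + 4*c^3/9 + 4*c^2*k/9 + 8*c*k^2/27 - c


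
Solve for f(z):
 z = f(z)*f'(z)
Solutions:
 f(z) = -sqrt(C1 + z^2)
 f(z) = sqrt(C1 + z^2)


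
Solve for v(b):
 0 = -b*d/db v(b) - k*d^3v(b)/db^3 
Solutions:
 v(b) = C1 + Integral(C2*airyai(b*(-1/k)^(1/3)) + C3*airybi(b*(-1/k)^(1/3)), b)


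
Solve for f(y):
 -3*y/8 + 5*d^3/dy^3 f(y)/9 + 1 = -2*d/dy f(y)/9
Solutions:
 f(y) = C1 + C2*sin(sqrt(10)*y/5) + C3*cos(sqrt(10)*y/5) + 27*y^2/32 - 9*y/2


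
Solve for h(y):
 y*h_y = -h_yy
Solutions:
 h(y) = C1 + C2*erf(sqrt(2)*y/2)


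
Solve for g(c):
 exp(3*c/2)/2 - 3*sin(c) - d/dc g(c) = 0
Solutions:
 g(c) = C1 + exp(3*c/2)/3 + 3*cos(c)


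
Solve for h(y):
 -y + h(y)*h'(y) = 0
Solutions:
 h(y) = -sqrt(C1 + y^2)
 h(y) = sqrt(C1 + y^2)


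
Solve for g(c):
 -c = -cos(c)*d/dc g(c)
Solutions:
 g(c) = C1 + Integral(c/cos(c), c)


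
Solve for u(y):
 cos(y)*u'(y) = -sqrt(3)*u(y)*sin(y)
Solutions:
 u(y) = C1*cos(y)^(sqrt(3))


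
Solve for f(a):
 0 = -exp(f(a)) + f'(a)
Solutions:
 f(a) = log(-1/(C1 + a))


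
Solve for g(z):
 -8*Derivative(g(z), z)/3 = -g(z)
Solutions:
 g(z) = C1*exp(3*z/8)


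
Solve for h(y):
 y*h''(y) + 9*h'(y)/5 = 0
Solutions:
 h(y) = C1 + C2/y^(4/5)


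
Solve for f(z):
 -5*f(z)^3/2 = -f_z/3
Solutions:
 f(z) = -sqrt(-1/(C1 + 15*z))
 f(z) = sqrt(-1/(C1 + 15*z))


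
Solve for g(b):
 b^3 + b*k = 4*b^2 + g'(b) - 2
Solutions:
 g(b) = C1 + b^4/4 - 4*b^3/3 + b^2*k/2 + 2*b


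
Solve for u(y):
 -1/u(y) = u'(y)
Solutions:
 u(y) = -sqrt(C1 - 2*y)
 u(y) = sqrt(C1 - 2*y)


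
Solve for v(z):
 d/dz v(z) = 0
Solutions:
 v(z) = C1


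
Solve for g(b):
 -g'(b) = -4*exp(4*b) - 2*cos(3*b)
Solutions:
 g(b) = C1 + exp(4*b) + 2*sin(3*b)/3


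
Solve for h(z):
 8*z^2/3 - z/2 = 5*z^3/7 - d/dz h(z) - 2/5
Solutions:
 h(z) = C1 + 5*z^4/28 - 8*z^3/9 + z^2/4 - 2*z/5


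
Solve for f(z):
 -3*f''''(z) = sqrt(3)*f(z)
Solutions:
 f(z) = (C1*sin(sqrt(2)*3^(7/8)*z/6) + C2*cos(sqrt(2)*3^(7/8)*z/6))*exp(-sqrt(2)*3^(7/8)*z/6) + (C3*sin(sqrt(2)*3^(7/8)*z/6) + C4*cos(sqrt(2)*3^(7/8)*z/6))*exp(sqrt(2)*3^(7/8)*z/6)


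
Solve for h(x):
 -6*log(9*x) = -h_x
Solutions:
 h(x) = C1 + 6*x*log(x) - 6*x + x*log(531441)


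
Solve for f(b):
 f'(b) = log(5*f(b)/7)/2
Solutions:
 -2*Integral(1/(log(_y) - log(7) + log(5)), (_y, f(b))) = C1 - b


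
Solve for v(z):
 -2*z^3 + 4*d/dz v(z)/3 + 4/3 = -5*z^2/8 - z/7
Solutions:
 v(z) = C1 + 3*z^4/8 - 5*z^3/32 - 3*z^2/56 - z


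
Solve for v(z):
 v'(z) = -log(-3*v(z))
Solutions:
 Integral(1/(log(-_y) + log(3)), (_y, v(z))) = C1 - z


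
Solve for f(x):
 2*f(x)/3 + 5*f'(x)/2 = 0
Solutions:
 f(x) = C1*exp(-4*x/15)


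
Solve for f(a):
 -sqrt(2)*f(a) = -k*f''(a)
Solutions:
 f(a) = C1*exp(-2^(1/4)*a*sqrt(1/k)) + C2*exp(2^(1/4)*a*sqrt(1/k))


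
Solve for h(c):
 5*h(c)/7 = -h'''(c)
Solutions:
 h(c) = C3*exp(-5^(1/3)*7^(2/3)*c/7) + (C1*sin(sqrt(3)*5^(1/3)*7^(2/3)*c/14) + C2*cos(sqrt(3)*5^(1/3)*7^(2/3)*c/14))*exp(5^(1/3)*7^(2/3)*c/14)


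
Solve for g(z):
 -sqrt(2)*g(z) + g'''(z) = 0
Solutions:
 g(z) = C3*exp(2^(1/6)*z) + (C1*sin(2^(1/6)*sqrt(3)*z/2) + C2*cos(2^(1/6)*sqrt(3)*z/2))*exp(-2^(1/6)*z/2)


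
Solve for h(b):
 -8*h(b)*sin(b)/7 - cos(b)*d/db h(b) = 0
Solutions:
 h(b) = C1*cos(b)^(8/7)


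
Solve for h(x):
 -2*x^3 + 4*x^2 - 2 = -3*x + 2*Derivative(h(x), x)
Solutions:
 h(x) = C1 - x^4/4 + 2*x^3/3 + 3*x^2/4 - x


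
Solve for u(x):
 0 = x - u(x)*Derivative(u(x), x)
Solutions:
 u(x) = -sqrt(C1 + x^2)
 u(x) = sqrt(C1 + x^2)


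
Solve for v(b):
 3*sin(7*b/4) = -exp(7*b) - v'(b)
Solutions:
 v(b) = C1 - exp(7*b)/7 + 12*cos(7*b/4)/7


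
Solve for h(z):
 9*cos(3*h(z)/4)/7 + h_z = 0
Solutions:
 9*z/7 - 2*log(sin(3*h(z)/4) - 1)/3 + 2*log(sin(3*h(z)/4) + 1)/3 = C1


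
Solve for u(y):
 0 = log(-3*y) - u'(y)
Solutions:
 u(y) = C1 + y*log(-y) + y*(-1 + log(3))


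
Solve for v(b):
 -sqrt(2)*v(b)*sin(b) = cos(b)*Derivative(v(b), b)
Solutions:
 v(b) = C1*cos(b)^(sqrt(2))


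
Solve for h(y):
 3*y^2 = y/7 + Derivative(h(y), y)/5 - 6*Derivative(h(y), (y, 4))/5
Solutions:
 h(y) = C1 + C4*exp(6^(2/3)*y/6) + 5*y^3 - 5*y^2/14 + (C2*sin(2^(2/3)*3^(1/6)*y/4) + C3*cos(2^(2/3)*3^(1/6)*y/4))*exp(-6^(2/3)*y/12)


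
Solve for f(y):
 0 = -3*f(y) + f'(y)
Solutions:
 f(y) = C1*exp(3*y)


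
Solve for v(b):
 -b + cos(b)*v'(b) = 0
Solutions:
 v(b) = C1 + Integral(b/cos(b), b)


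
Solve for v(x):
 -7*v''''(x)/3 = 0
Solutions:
 v(x) = C1 + C2*x + C3*x^2 + C4*x^3


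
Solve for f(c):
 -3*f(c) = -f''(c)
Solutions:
 f(c) = C1*exp(-sqrt(3)*c) + C2*exp(sqrt(3)*c)


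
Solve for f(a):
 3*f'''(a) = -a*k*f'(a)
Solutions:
 f(a) = C1 + Integral(C2*airyai(3^(2/3)*a*(-k)^(1/3)/3) + C3*airybi(3^(2/3)*a*(-k)^(1/3)/3), a)


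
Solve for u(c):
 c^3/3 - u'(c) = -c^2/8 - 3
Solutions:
 u(c) = C1 + c^4/12 + c^3/24 + 3*c


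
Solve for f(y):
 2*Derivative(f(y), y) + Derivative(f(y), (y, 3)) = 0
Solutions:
 f(y) = C1 + C2*sin(sqrt(2)*y) + C3*cos(sqrt(2)*y)


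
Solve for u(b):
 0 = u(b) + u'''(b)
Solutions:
 u(b) = C3*exp(-b) + (C1*sin(sqrt(3)*b/2) + C2*cos(sqrt(3)*b/2))*exp(b/2)


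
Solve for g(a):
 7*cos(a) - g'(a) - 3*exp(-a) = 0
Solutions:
 g(a) = C1 + 7*sin(a) + 3*exp(-a)


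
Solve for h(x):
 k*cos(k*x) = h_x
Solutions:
 h(x) = C1 + sin(k*x)


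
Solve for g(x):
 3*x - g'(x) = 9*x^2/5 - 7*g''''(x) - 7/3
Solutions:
 g(x) = C1 + C4*exp(7^(2/3)*x/7) - 3*x^3/5 + 3*x^2/2 + 7*x/3 + (C2*sin(sqrt(3)*7^(2/3)*x/14) + C3*cos(sqrt(3)*7^(2/3)*x/14))*exp(-7^(2/3)*x/14)


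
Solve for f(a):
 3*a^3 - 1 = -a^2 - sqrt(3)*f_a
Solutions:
 f(a) = C1 - sqrt(3)*a^4/4 - sqrt(3)*a^3/9 + sqrt(3)*a/3


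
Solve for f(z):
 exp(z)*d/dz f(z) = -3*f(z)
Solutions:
 f(z) = C1*exp(3*exp(-z))


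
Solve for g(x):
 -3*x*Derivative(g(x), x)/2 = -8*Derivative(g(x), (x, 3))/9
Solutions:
 g(x) = C1 + Integral(C2*airyai(3*2^(2/3)*x/4) + C3*airybi(3*2^(2/3)*x/4), x)


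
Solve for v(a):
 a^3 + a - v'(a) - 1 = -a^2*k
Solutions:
 v(a) = C1 + a^4/4 + a^3*k/3 + a^2/2 - a


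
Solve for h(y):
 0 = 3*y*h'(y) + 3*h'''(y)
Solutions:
 h(y) = C1 + Integral(C2*airyai(-y) + C3*airybi(-y), y)


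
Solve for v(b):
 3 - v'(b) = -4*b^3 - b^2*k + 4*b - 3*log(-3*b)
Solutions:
 v(b) = C1 + b^4 + b^3*k/3 - 2*b^2 + 3*b*log(-b) + 3*b*log(3)


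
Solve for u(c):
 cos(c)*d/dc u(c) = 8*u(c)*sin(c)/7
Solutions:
 u(c) = C1/cos(c)^(8/7)


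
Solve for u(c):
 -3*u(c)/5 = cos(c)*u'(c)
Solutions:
 u(c) = C1*(sin(c) - 1)^(3/10)/(sin(c) + 1)^(3/10)


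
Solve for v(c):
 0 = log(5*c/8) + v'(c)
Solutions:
 v(c) = C1 - c*log(c) + c*log(8/5) + c


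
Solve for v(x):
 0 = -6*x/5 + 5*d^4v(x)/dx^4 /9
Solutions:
 v(x) = C1 + C2*x + C3*x^2 + C4*x^3 + 9*x^5/500


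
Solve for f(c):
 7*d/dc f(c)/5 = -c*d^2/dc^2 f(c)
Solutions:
 f(c) = C1 + C2/c^(2/5)


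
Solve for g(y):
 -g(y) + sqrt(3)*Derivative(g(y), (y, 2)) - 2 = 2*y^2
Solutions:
 g(y) = C1*exp(-3^(3/4)*y/3) + C2*exp(3^(3/4)*y/3) - 2*y^2 - 4*sqrt(3) - 2


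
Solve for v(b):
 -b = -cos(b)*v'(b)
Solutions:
 v(b) = C1 + Integral(b/cos(b), b)


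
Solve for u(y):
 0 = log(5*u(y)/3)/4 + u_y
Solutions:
 -4*Integral(1/(-log(_y) - log(5) + log(3)), (_y, u(y))) = C1 - y


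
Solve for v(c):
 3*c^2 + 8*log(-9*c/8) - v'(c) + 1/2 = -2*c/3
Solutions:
 v(c) = C1 + c^3 + c^2/3 + 8*c*log(-c) + c*(-24*log(2) - 15/2 + 16*log(3))


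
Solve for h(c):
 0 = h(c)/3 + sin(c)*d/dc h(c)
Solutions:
 h(c) = C1*(cos(c) + 1)^(1/6)/(cos(c) - 1)^(1/6)


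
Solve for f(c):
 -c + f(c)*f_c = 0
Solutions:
 f(c) = -sqrt(C1 + c^2)
 f(c) = sqrt(C1 + c^2)


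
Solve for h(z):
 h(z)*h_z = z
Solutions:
 h(z) = -sqrt(C1 + z^2)
 h(z) = sqrt(C1 + z^2)


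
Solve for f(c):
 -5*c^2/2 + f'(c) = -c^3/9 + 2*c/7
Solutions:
 f(c) = C1 - c^4/36 + 5*c^3/6 + c^2/7


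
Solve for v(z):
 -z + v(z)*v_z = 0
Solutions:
 v(z) = -sqrt(C1 + z^2)
 v(z) = sqrt(C1 + z^2)


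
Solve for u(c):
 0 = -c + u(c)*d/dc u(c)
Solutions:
 u(c) = -sqrt(C1 + c^2)
 u(c) = sqrt(C1 + c^2)


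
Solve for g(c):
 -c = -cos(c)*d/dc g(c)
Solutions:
 g(c) = C1 + Integral(c/cos(c), c)


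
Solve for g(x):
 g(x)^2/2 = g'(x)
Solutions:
 g(x) = -2/(C1 + x)


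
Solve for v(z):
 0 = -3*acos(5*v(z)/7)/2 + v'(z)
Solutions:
 Integral(1/acos(5*_y/7), (_y, v(z))) = C1 + 3*z/2


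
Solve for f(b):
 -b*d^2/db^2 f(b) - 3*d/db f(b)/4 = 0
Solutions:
 f(b) = C1 + C2*b^(1/4)


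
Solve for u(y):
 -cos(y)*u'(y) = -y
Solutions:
 u(y) = C1 + Integral(y/cos(y), y)


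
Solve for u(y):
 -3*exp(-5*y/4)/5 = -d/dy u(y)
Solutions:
 u(y) = C1 - 12*exp(-5*y/4)/25


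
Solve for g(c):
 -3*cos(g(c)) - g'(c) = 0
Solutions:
 g(c) = pi - asin((C1 + exp(6*c))/(C1 - exp(6*c)))
 g(c) = asin((C1 + exp(6*c))/(C1 - exp(6*c)))


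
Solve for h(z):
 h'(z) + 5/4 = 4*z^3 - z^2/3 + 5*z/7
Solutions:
 h(z) = C1 + z^4 - z^3/9 + 5*z^2/14 - 5*z/4


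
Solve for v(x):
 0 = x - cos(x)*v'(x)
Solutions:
 v(x) = C1 + Integral(x/cos(x), x)


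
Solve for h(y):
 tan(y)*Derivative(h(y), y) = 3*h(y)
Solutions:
 h(y) = C1*sin(y)^3


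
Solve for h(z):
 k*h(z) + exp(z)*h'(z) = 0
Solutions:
 h(z) = C1*exp(k*exp(-z))


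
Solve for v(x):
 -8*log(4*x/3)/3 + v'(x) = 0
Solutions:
 v(x) = C1 + 8*x*log(x)/3 - 8*x*log(3)/3 - 8*x/3 + 16*x*log(2)/3


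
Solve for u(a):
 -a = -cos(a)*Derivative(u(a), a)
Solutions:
 u(a) = C1 + Integral(a/cos(a), a)


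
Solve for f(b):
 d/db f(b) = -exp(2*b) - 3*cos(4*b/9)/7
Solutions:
 f(b) = C1 - exp(2*b)/2 - 27*sin(4*b/9)/28


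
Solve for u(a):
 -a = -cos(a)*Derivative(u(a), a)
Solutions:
 u(a) = C1 + Integral(a/cos(a), a)


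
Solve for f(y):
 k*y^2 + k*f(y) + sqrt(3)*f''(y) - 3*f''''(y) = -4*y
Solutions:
 f(y) = C1*exp(-sqrt(2)*3^(3/4)*y*sqrt(1 - sqrt(4*k + 1))/6) + C2*exp(sqrt(2)*3^(3/4)*y*sqrt(1 - sqrt(4*k + 1))/6) + C3*exp(-sqrt(2)*3^(3/4)*y*sqrt(sqrt(4*k + 1) + 1)/6) + C4*exp(sqrt(2)*3^(3/4)*y*sqrt(sqrt(4*k + 1) + 1)/6) - y^2 - 4*y/k + 2*sqrt(3)/k


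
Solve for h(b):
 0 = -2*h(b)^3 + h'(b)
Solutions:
 h(b) = -sqrt(2)*sqrt(-1/(C1 + 2*b))/2
 h(b) = sqrt(2)*sqrt(-1/(C1 + 2*b))/2


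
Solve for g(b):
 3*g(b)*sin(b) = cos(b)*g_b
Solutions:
 g(b) = C1/cos(b)^3


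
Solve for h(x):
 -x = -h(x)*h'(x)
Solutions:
 h(x) = -sqrt(C1 + x^2)
 h(x) = sqrt(C1 + x^2)


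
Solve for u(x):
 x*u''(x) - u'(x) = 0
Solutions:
 u(x) = C1 + C2*x^2


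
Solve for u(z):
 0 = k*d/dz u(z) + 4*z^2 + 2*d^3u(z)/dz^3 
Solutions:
 u(z) = C1 + C2*exp(-sqrt(2)*z*sqrt(-k)/2) + C3*exp(sqrt(2)*z*sqrt(-k)/2) - 4*z^3/(3*k) + 16*z/k^2


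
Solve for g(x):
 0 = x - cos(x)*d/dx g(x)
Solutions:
 g(x) = C1 + Integral(x/cos(x), x)


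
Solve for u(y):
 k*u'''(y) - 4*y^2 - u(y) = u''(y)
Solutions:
 u(y) = C1*exp(y*(-(sqrt(((27 + 2/k^2)^2 - 4/k^4)/k^2)/2 - 27/(2*k) - 1/k^3)^(1/3) + 1/k - 1/(k^2*(sqrt(((27 + 2/k^2)^2 - 4/k^4)/k^2)/2 - 27/(2*k) - 1/k^3)^(1/3)))/3) + C2*exp(y*((sqrt(((27 + 2/k^2)^2 - 4/k^4)/k^2)/2 - 27/(2*k) - 1/k^3)^(1/3) - sqrt(3)*I*(sqrt(((27 + 2/k^2)^2 - 4/k^4)/k^2)/2 - 27/(2*k) - 1/k^3)^(1/3) + 2/k - 4/(k^2*(-1 + sqrt(3)*I)*(sqrt(((27 + 2/k^2)^2 - 4/k^4)/k^2)/2 - 27/(2*k) - 1/k^3)^(1/3)))/6) + C3*exp(y*((sqrt(((27 + 2/k^2)^2 - 4/k^4)/k^2)/2 - 27/(2*k) - 1/k^3)^(1/3) + sqrt(3)*I*(sqrt(((27 + 2/k^2)^2 - 4/k^4)/k^2)/2 - 27/(2*k) - 1/k^3)^(1/3) + 2/k + 4/(k^2*(1 + sqrt(3)*I)*(sqrt(((27 + 2/k^2)^2 - 4/k^4)/k^2)/2 - 27/(2*k) - 1/k^3)^(1/3)))/6) - 4*y^2 + 8


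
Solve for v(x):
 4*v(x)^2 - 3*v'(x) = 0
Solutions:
 v(x) = -3/(C1 + 4*x)


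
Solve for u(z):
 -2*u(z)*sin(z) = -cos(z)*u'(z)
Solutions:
 u(z) = C1/cos(z)^2


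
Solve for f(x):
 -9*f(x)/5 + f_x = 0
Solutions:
 f(x) = C1*exp(9*x/5)


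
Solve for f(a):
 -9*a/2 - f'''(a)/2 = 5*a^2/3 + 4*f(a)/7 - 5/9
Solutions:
 f(a) = C3*exp(-2*7^(2/3)*a/7) - 35*a^2/12 - 63*a/8 + (C1*sin(sqrt(3)*7^(2/3)*a/7) + C2*cos(sqrt(3)*7^(2/3)*a/7))*exp(7^(2/3)*a/7) + 35/36


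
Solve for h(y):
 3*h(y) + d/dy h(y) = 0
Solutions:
 h(y) = C1*exp(-3*y)


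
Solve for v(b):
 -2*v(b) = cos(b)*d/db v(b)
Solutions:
 v(b) = C1*(sin(b) - 1)/(sin(b) + 1)


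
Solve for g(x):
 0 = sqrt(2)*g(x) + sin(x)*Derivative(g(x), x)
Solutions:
 g(x) = C1*(cos(x) + 1)^(sqrt(2)/2)/(cos(x) - 1)^(sqrt(2)/2)


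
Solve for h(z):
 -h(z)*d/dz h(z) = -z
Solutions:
 h(z) = -sqrt(C1 + z^2)
 h(z) = sqrt(C1 + z^2)


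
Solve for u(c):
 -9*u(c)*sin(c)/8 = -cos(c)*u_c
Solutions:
 u(c) = C1/cos(c)^(9/8)


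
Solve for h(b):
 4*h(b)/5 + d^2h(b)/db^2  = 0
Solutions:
 h(b) = C1*sin(2*sqrt(5)*b/5) + C2*cos(2*sqrt(5)*b/5)


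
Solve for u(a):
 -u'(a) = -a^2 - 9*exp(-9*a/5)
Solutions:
 u(a) = C1 + a^3/3 - 5*exp(-9*a/5)


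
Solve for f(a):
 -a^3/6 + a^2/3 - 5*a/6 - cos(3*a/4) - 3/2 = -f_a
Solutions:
 f(a) = C1 + a^4/24 - a^3/9 + 5*a^2/12 + 3*a/2 + 4*sin(3*a/4)/3


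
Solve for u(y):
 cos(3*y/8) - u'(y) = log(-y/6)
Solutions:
 u(y) = C1 - y*log(-y) + y + y*log(6) + 8*sin(3*y/8)/3


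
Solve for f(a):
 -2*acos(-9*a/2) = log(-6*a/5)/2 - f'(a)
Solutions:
 f(a) = C1 + a*log(-a)/2 + 2*a*acos(-9*a/2) - a*log(5) - a/2 + a*log(30)/2 + 2*sqrt(4 - 81*a^2)/9


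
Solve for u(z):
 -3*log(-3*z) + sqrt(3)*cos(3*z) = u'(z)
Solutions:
 u(z) = C1 - 3*z*log(-z) - 3*z*log(3) + 3*z + sqrt(3)*sin(3*z)/3


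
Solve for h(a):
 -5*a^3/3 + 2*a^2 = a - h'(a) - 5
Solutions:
 h(a) = C1 + 5*a^4/12 - 2*a^3/3 + a^2/2 - 5*a


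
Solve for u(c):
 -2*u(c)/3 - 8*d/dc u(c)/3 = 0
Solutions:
 u(c) = C1*exp(-c/4)


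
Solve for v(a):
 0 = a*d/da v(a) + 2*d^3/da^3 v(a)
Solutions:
 v(a) = C1 + Integral(C2*airyai(-2^(2/3)*a/2) + C3*airybi(-2^(2/3)*a/2), a)


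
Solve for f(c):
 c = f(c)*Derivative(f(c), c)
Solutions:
 f(c) = -sqrt(C1 + c^2)
 f(c) = sqrt(C1 + c^2)


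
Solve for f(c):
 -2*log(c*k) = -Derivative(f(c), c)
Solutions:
 f(c) = C1 + 2*c*log(c*k) - 2*c


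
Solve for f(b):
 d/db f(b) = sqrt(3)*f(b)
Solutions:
 f(b) = C1*exp(sqrt(3)*b)


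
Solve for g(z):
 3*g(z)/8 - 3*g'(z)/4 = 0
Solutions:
 g(z) = C1*exp(z/2)


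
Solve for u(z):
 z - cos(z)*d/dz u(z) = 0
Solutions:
 u(z) = C1 + Integral(z/cos(z), z)


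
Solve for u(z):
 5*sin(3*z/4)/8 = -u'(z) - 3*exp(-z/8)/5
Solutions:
 u(z) = C1 + 5*cos(3*z/4)/6 + 24*exp(-z/8)/5


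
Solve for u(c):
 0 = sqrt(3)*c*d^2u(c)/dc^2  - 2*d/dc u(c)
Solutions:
 u(c) = C1 + C2*c^(1 + 2*sqrt(3)/3)


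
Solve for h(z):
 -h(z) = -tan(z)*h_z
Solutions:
 h(z) = C1*sin(z)


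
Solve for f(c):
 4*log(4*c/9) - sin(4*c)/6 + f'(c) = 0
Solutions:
 f(c) = C1 - 4*c*log(c) - 8*c*log(2) + 4*c + 8*c*log(3) - cos(4*c)/24


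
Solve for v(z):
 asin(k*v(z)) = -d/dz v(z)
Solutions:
 Integral(1/asin(_y*k), (_y, v(z))) = C1 - z


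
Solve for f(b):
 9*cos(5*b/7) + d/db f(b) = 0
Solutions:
 f(b) = C1 - 63*sin(5*b/7)/5


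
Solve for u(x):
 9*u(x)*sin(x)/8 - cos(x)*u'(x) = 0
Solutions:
 u(x) = C1/cos(x)^(9/8)


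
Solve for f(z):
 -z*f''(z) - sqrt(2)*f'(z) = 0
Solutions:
 f(z) = C1 + C2*z^(1 - sqrt(2))


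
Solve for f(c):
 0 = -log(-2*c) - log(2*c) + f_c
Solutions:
 f(c) = C1 + 2*c*log(c) + c*(-2 + 2*log(2) + I*pi)


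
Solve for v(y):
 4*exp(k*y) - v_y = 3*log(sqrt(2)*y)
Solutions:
 v(y) = C1 - 3*y*log(y) + y*(3 - 3*log(2)/2) + Piecewise((4*exp(k*y)/k, Ne(k, 0)), (4*y, True))


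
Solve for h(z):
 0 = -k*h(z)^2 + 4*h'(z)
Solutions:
 h(z) = -4/(C1 + k*z)


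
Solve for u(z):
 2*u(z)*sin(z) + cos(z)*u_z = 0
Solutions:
 u(z) = C1*cos(z)^2


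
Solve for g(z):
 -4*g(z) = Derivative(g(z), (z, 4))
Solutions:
 g(z) = (C1*sin(z) + C2*cos(z))*exp(-z) + (C3*sin(z) + C4*cos(z))*exp(z)


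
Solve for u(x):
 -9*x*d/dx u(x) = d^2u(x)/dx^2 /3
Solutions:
 u(x) = C1 + C2*erf(3*sqrt(6)*x/2)


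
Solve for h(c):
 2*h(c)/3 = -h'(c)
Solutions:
 h(c) = C1*exp(-2*c/3)


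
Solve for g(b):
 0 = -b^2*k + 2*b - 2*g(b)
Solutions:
 g(b) = b*(-b*k + 2)/2


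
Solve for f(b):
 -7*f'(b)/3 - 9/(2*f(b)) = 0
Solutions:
 f(b) = -sqrt(C1 - 189*b)/7
 f(b) = sqrt(C1 - 189*b)/7


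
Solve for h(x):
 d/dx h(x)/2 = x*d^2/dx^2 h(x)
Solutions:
 h(x) = C1 + C2*x^(3/2)


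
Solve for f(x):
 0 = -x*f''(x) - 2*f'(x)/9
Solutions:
 f(x) = C1 + C2*x^(7/9)


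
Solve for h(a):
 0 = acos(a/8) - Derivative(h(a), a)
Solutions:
 h(a) = C1 + a*acos(a/8) - sqrt(64 - a^2)


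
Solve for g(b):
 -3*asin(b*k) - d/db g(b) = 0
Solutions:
 g(b) = C1 - 3*Piecewise((b*asin(b*k) + sqrt(-b^2*k^2 + 1)/k, Ne(k, 0)), (0, True))


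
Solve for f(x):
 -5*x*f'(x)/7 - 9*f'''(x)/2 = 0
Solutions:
 f(x) = C1 + Integral(C2*airyai(-1470^(1/3)*x/21) + C3*airybi(-1470^(1/3)*x/21), x)


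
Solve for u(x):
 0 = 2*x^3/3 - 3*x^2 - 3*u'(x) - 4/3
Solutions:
 u(x) = C1 + x^4/18 - x^3/3 - 4*x/9


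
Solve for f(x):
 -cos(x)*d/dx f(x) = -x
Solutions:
 f(x) = C1 + Integral(x/cos(x), x)


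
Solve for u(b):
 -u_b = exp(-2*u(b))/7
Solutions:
 u(b) = log(-sqrt(C1 - 14*b)) - log(7)
 u(b) = log(C1 - 14*b)/2 - log(7)


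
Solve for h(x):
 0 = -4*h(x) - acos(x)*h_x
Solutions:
 h(x) = C1*exp(-4*Integral(1/acos(x), x))


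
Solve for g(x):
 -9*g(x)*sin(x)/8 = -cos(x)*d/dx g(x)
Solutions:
 g(x) = C1/cos(x)^(9/8)


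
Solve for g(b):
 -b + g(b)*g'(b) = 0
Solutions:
 g(b) = -sqrt(C1 + b^2)
 g(b) = sqrt(C1 + b^2)


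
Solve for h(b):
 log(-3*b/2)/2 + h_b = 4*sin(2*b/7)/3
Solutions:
 h(b) = C1 - b*log(-b)/2 - b*log(3) + b/2 + b*log(6)/2 - 14*cos(2*b/7)/3


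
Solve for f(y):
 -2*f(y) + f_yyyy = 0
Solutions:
 f(y) = C1*exp(-2^(1/4)*y) + C2*exp(2^(1/4)*y) + C3*sin(2^(1/4)*y) + C4*cos(2^(1/4)*y)


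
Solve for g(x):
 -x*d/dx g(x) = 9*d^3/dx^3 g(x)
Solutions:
 g(x) = C1 + Integral(C2*airyai(-3^(1/3)*x/3) + C3*airybi(-3^(1/3)*x/3), x)


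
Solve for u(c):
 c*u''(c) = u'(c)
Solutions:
 u(c) = C1 + C2*c^2


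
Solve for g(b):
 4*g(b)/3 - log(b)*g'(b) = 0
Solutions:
 g(b) = C1*exp(4*li(b)/3)


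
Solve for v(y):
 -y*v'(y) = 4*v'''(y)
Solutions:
 v(y) = C1 + Integral(C2*airyai(-2^(1/3)*y/2) + C3*airybi(-2^(1/3)*y/2), y)


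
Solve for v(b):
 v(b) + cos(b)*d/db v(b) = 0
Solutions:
 v(b) = C1*sqrt(sin(b) - 1)/sqrt(sin(b) + 1)


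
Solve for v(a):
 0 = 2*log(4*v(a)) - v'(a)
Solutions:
 -Integral(1/(log(_y) + 2*log(2)), (_y, v(a)))/2 = C1 - a


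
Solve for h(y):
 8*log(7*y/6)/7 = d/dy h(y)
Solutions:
 h(y) = C1 + 8*y*log(y)/7 - 8*y*log(6)/7 - 8*y/7 + 8*y*log(7)/7


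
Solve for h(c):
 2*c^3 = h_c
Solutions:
 h(c) = C1 + c^4/2


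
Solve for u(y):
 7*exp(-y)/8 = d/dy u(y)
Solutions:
 u(y) = C1 - 7*exp(-y)/8


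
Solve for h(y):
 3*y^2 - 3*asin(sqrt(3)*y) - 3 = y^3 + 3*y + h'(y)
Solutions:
 h(y) = C1 - y^4/4 + y^3 - 3*y^2/2 - 3*y*asin(sqrt(3)*y) - 3*y - sqrt(3)*sqrt(1 - 3*y^2)


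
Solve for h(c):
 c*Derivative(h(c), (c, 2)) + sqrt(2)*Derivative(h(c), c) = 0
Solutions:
 h(c) = C1 + C2*c^(1 - sqrt(2))


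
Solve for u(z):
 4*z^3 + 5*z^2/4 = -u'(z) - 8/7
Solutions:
 u(z) = C1 - z^4 - 5*z^3/12 - 8*z/7


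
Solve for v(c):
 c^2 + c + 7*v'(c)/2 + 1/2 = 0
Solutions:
 v(c) = C1 - 2*c^3/21 - c^2/7 - c/7


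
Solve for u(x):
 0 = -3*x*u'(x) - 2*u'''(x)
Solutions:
 u(x) = C1 + Integral(C2*airyai(-2^(2/3)*3^(1/3)*x/2) + C3*airybi(-2^(2/3)*3^(1/3)*x/2), x)


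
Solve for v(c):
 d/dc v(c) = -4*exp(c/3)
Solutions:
 v(c) = C1 - 12*exp(c/3)


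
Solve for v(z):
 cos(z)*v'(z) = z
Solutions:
 v(z) = C1 + Integral(z/cos(z), z)


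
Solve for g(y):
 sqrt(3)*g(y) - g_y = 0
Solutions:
 g(y) = C1*exp(sqrt(3)*y)


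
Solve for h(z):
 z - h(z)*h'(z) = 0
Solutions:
 h(z) = -sqrt(C1 + z^2)
 h(z) = sqrt(C1 + z^2)


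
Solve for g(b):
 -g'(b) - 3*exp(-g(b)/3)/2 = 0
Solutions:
 g(b) = 3*log(C1 - b/2)


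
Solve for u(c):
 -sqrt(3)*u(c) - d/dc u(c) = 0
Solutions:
 u(c) = C1*exp(-sqrt(3)*c)


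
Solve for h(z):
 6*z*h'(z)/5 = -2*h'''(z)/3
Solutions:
 h(z) = C1 + Integral(C2*airyai(-15^(2/3)*z/5) + C3*airybi(-15^(2/3)*z/5), z)


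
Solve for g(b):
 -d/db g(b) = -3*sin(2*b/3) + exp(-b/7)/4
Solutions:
 g(b) = C1 - 9*cos(2*b/3)/2 + 7*exp(-b/7)/4


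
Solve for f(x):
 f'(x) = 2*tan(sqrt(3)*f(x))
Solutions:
 f(x) = sqrt(3)*(pi - asin(C1*exp(2*sqrt(3)*x)))/3
 f(x) = sqrt(3)*asin(C1*exp(2*sqrt(3)*x))/3


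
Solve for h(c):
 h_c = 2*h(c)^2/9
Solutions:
 h(c) = -9/(C1 + 2*c)


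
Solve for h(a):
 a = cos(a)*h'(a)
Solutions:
 h(a) = C1 + Integral(a/cos(a), a)


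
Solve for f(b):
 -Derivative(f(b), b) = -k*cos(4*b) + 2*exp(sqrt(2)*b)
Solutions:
 f(b) = C1 + k*sin(4*b)/4 - sqrt(2)*exp(sqrt(2)*b)


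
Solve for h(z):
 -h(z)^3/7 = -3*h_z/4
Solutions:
 h(z) = -sqrt(42)*sqrt(-1/(C1 + 4*z))/2
 h(z) = sqrt(42)*sqrt(-1/(C1 + 4*z))/2


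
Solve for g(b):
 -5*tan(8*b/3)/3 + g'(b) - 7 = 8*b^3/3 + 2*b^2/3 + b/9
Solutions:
 g(b) = C1 + 2*b^4/3 + 2*b^3/9 + b^2/18 + 7*b - 5*log(cos(8*b/3))/8


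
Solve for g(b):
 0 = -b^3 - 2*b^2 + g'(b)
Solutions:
 g(b) = C1 + b^4/4 + 2*b^3/3


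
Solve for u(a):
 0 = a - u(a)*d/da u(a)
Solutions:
 u(a) = -sqrt(C1 + a^2)
 u(a) = sqrt(C1 + a^2)


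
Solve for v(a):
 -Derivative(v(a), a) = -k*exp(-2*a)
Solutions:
 v(a) = C1 - k*exp(-2*a)/2


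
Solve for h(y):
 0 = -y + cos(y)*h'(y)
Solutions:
 h(y) = C1 + Integral(y/cos(y), y)


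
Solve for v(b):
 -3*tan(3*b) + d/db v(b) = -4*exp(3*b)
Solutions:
 v(b) = C1 - 4*exp(3*b)/3 - log(cos(3*b))


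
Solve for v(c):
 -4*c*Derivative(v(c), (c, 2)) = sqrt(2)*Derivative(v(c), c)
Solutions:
 v(c) = C1 + C2*c^(1 - sqrt(2)/4)


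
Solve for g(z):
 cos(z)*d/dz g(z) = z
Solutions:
 g(z) = C1 + Integral(z/cos(z), z)


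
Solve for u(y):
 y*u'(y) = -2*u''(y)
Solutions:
 u(y) = C1 + C2*erf(y/2)


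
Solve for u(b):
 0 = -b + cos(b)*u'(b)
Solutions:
 u(b) = C1 + Integral(b/cos(b), b)


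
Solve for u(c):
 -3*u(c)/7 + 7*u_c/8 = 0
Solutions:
 u(c) = C1*exp(24*c/49)


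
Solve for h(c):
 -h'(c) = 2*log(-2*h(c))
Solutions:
 Integral(1/(log(-_y) + log(2)), (_y, h(c)))/2 = C1 - c


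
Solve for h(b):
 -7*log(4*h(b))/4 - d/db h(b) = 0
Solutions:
 4*Integral(1/(log(_y) + 2*log(2)), (_y, h(b)))/7 = C1 - b


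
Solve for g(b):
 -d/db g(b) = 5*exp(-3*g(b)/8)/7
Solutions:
 g(b) = 8*log(C1 - 15*b/56)/3
 g(b) = 8*log(7^(2/3)*(-3^(1/3) - 3^(5/6)*I)*(C1 - 5*b)^(1/3)/28)
 g(b) = 8*log(7^(2/3)*(-3^(1/3) + 3^(5/6)*I)*(C1 - 5*b)^(1/3)/28)


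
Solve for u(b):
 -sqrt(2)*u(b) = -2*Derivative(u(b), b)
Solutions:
 u(b) = C1*exp(sqrt(2)*b/2)


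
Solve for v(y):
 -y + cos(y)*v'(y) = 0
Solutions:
 v(y) = C1 + Integral(y/cos(y), y)


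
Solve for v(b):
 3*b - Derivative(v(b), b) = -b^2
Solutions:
 v(b) = C1 + b^3/3 + 3*b^2/2


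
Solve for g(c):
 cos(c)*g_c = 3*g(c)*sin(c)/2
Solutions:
 g(c) = C1/cos(c)^(3/2)


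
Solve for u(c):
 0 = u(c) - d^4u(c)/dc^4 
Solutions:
 u(c) = C1*exp(-c) + C2*exp(c) + C3*sin(c) + C4*cos(c)


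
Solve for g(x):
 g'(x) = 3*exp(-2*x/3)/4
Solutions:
 g(x) = C1 - 9*exp(-2*x/3)/8


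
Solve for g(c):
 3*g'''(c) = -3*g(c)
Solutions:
 g(c) = C3*exp(-c) + (C1*sin(sqrt(3)*c/2) + C2*cos(sqrt(3)*c/2))*exp(c/2)


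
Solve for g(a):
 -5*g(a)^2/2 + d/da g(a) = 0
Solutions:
 g(a) = -2/(C1 + 5*a)


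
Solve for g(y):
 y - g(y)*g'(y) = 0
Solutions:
 g(y) = -sqrt(C1 + y^2)
 g(y) = sqrt(C1 + y^2)


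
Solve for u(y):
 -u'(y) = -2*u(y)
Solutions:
 u(y) = C1*exp(2*y)


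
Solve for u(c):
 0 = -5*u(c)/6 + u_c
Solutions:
 u(c) = C1*exp(5*c/6)


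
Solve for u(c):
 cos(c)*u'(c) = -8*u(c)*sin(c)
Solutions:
 u(c) = C1*cos(c)^8


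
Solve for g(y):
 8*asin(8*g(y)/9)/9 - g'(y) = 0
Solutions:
 Integral(1/asin(8*_y/9), (_y, g(y))) = C1 + 8*y/9


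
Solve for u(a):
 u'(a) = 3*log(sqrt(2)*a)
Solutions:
 u(a) = C1 + 3*a*log(a) - 3*a + 3*a*log(2)/2


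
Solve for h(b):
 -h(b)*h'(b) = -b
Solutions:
 h(b) = -sqrt(C1 + b^2)
 h(b) = sqrt(C1 + b^2)


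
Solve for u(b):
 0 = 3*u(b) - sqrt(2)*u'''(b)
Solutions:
 u(b) = C3*exp(2^(5/6)*3^(1/3)*b/2) + (C1*sin(6^(5/6)*b/4) + C2*cos(6^(5/6)*b/4))*exp(-2^(5/6)*3^(1/3)*b/4)


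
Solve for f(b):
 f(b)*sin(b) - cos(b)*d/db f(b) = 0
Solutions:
 f(b) = C1/cos(b)


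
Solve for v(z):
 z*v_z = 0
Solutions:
 v(z) = C1


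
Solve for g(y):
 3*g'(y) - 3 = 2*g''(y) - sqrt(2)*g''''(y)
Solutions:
 g(y) = C1 + C2*exp(y*(4*2^(1/6)*3^(2/3)/(2*sqrt(3)*sqrt(243/2 - 8*sqrt(2)) + 27*sqrt(2))^(1/3) + 6^(1/3)*(2*sqrt(3)*sqrt(243/2 - 8*sqrt(2)) + 27*sqrt(2))^(1/3))/12)*sin(sqrt(3)*y*(-2^(1/6)/(2*sqrt(6561/2 - 216*sqrt(2)) + 81*sqrt(2))^(1/3) + 2^(1/3)*(2*sqrt(6561/2 - 216*sqrt(2)) + 81*sqrt(2))^(1/3)/12)) + C3*exp(y*(4*2^(1/6)*3^(2/3)/(2*sqrt(3)*sqrt(243/2 - 8*sqrt(2)) + 27*sqrt(2))^(1/3) + 6^(1/3)*(2*sqrt(3)*sqrt(243/2 - 8*sqrt(2)) + 27*sqrt(2))^(1/3))/12)*cos(sqrt(3)*y*(-2^(1/6)/(2*sqrt(6561/2 - 216*sqrt(2)) + 81*sqrt(2))^(1/3) + 2^(1/3)*(2*sqrt(6561/2 - 216*sqrt(2)) + 81*sqrt(2))^(1/3)/12)) + C4*exp(-y*(4*2^(1/6)*3^(2/3)/(2*sqrt(3)*sqrt(243/2 - 8*sqrt(2)) + 27*sqrt(2))^(1/3) + 6^(1/3)*(2*sqrt(3)*sqrt(243/2 - 8*sqrt(2)) + 27*sqrt(2))^(1/3))/6) + y


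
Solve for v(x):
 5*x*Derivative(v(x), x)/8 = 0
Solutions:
 v(x) = C1


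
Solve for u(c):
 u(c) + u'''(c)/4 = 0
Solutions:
 u(c) = C3*exp(-2^(2/3)*c) + (C1*sin(2^(2/3)*sqrt(3)*c/2) + C2*cos(2^(2/3)*sqrt(3)*c/2))*exp(2^(2/3)*c/2)


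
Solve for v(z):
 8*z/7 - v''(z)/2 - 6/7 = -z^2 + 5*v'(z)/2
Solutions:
 v(z) = C1 + C2*exp(-5*z) + 2*z^3/15 + 26*z^2/175 - 352*z/875


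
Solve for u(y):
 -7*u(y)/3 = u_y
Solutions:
 u(y) = C1*exp(-7*y/3)


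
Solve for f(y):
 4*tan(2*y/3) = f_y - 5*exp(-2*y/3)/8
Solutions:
 f(y) = C1 + 3*log(tan(2*y/3)^2 + 1) - 15*exp(-2*y/3)/16


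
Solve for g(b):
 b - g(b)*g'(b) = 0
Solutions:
 g(b) = -sqrt(C1 + b^2)
 g(b) = sqrt(C1 + b^2)


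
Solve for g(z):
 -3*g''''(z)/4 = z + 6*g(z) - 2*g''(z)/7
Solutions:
 g(z) = -z/6 + (C1*sin(2^(3/4)*z*sin(atan(sqrt(878)/2)/2)) + C2*cos(2^(3/4)*z*sin(atan(sqrt(878)/2)/2)))*exp(-2^(3/4)*z*cos(atan(sqrt(878)/2)/2)) + (C3*sin(2^(3/4)*z*sin(atan(sqrt(878)/2)/2)) + C4*cos(2^(3/4)*z*sin(atan(sqrt(878)/2)/2)))*exp(2^(3/4)*z*cos(atan(sqrt(878)/2)/2))


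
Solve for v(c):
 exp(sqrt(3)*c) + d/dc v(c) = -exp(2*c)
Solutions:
 v(c) = C1 - exp(2*c)/2 - sqrt(3)*exp(sqrt(3)*c)/3


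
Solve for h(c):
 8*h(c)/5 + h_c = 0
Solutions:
 h(c) = C1*exp(-8*c/5)


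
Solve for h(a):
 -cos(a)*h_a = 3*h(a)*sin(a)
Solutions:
 h(a) = C1*cos(a)^3


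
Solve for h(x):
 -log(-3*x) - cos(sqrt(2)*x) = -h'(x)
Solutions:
 h(x) = C1 + x*log(-x) - x + x*log(3) + sqrt(2)*sin(sqrt(2)*x)/2


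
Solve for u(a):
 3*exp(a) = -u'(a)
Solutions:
 u(a) = C1 - 3*exp(a)


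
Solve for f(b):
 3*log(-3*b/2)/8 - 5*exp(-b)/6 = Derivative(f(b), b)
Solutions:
 f(b) = C1 + 3*b*log(-b)/8 + 3*b*(-1 - log(2) + log(3))/8 + 5*exp(-b)/6


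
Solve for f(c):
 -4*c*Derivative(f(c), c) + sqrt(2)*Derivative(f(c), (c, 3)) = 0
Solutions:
 f(c) = C1 + Integral(C2*airyai(sqrt(2)*c) + C3*airybi(sqrt(2)*c), c)


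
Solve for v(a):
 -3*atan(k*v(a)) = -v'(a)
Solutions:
 Integral(1/atan(_y*k), (_y, v(a))) = C1 + 3*a


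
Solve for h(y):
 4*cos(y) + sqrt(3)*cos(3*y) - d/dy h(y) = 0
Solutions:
 h(y) = C1 + 4*sin(y) + sqrt(3)*sin(3*y)/3


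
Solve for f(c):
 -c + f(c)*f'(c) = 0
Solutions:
 f(c) = -sqrt(C1 + c^2)
 f(c) = sqrt(C1 + c^2)


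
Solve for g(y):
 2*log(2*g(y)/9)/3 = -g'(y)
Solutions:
 3*Integral(1/(log(_y) - 2*log(3) + log(2)), (_y, g(y)))/2 = C1 - y


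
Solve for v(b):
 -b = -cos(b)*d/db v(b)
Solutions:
 v(b) = C1 + Integral(b/cos(b), b)


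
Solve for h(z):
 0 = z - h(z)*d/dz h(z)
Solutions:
 h(z) = -sqrt(C1 + z^2)
 h(z) = sqrt(C1 + z^2)


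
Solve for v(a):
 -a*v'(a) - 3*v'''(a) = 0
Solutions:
 v(a) = C1 + Integral(C2*airyai(-3^(2/3)*a/3) + C3*airybi(-3^(2/3)*a/3), a)


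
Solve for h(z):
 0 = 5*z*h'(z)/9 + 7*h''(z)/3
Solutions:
 h(z) = C1 + C2*erf(sqrt(210)*z/42)


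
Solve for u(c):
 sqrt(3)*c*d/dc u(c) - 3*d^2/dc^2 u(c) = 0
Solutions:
 u(c) = C1 + C2*erfi(sqrt(2)*3^(3/4)*c/6)


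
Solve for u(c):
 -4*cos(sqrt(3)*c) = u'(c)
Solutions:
 u(c) = C1 - 4*sqrt(3)*sin(sqrt(3)*c)/3
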